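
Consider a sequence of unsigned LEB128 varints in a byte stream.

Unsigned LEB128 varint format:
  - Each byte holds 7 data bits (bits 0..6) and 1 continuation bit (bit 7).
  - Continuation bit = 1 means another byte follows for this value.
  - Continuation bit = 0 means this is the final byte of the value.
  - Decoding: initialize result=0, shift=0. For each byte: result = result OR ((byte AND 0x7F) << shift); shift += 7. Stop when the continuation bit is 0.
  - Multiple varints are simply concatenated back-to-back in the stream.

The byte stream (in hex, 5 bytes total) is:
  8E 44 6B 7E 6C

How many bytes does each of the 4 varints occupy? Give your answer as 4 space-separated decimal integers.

Answer: 2 1 1 1

Derivation:
  byte[0]=0x8E cont=1 payload=0x0E=14: acc |= 14<<0 -> acc=14 shift=7
  byte[1]=0x44 cont=0 payload=0x44=68: acc |= 68<<7 -> acc=8718 shift=14 [end]
Varint 1: bytes[0:2] = 8E 44 -> value 8718 (2 byte(s))
  byte[2]=0x6B cont=0 payload=0x6B=107: acc |= 107<<0 -> acc=107 shift=7 [end]
Varint 2: bytes[2:3] = 6B -> value 107 (1 byte(s))
  byte[3]=0x7E cont=0 payload=0x7E=126: acc |= 126<<0 -> acc=126 shift=7 [end]
Varint 3: bytes[3:4] = 7E -> value 126 (1 byte(s))
  byte[4]=0x6C cont=0 payload=0x6C=108: acc |= 108<<0 -> acc=108 shift=7 [end]
Varint 4: bytes[4:5] = 6C -> value 108 (1 byte(s))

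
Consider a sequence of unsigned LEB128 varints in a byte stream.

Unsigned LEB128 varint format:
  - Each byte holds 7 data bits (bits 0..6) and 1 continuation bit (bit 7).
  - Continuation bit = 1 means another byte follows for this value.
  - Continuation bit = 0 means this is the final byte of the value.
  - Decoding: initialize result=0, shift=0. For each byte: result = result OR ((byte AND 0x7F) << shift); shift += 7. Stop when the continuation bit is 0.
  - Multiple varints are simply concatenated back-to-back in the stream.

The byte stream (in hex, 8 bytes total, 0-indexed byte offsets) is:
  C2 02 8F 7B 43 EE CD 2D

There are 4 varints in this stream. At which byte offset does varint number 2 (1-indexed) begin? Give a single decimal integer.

Answer: 2

Derivation:
  byte[0]=0xC2 cont=1 payload=0x42=66: acc |= 66<<0 -> acc=66 shift=7
  byte[1]=0x02 cont=0 payload=0x02=2: acc |= 2<<7 -> acc=322 shift=14 [end]
Varint 1: bytes[0:2] = C2 02 -> value 322 (2 byte(s))
  byte[2]=0x8F cont=1 payload=0x0F=15: acc |= 15<<0 -> acc=15 shift=7
  byte[3]=0x7B cont=0 payload=0x7B=123: acc |= 123<<7 -> acc=15759 shift=14 [end]
Varint 2: bytes[2:4] = 8F 7B -> value 15759 (2 byte(s))
  byte[4]=0x43 cont=0 payload=0x43=67: acc |= 67<<0 -> acc=67 shift=7 [end]
Varint 3: bytes[4:5] = 43 -> value 67 (1 byte(s))
  byte[5]=0xEE cont=1 payload=0x6E=110: acc |= 110<<0 -> acc=110 shift=7
  byte[6]=0xCD cont=1 payload=0x4D=77: acc |= 77<<7 -> acc=9966 shift=14
  byte[7]=0x2D cont=0 payload=0x2D=45: acc |= 45<<14 -> acc=747246 shift=21 [end]
Varint 4: bytes[5:8] = EE CD 2D -> value 747246 (3 byte(s))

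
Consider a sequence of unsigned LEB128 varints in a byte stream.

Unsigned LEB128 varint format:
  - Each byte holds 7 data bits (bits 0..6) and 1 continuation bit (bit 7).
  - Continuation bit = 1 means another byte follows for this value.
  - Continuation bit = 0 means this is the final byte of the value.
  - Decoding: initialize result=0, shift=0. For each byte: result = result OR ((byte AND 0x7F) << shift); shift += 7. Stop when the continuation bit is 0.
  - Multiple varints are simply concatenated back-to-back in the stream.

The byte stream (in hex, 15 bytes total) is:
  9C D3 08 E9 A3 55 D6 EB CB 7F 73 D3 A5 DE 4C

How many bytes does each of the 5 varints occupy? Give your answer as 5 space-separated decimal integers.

  byte[0]=0x9C cont=1 payload=0x1C=28: acc |= 28<<0 -> acc=28 shift=7
  byte[1]=0xD3 cont=1 payload=0x53=83: acc |= 83<<7 -> acc=10652 shift=14
  byte[2]=0x08 cont=0 payload=0x08=8: acc |= 8<<14 -> acc=141724 shift=21 [end]
Varint 1: bytes[0:3] = 9C D3 08 -> value 141724 (3 byte(s))
  byte[3]=0xE9 cont=1 payload=0x69=105: acc |= 105<<0 -> acc=105 shift=7
  byte[4]=0xA3 cont=1 payload=0x23=35: acc |= 35<<7 -> acc=4585 shift=14
  byte[5]=0x55 cont=0 payload=0x55=85: acc |= 85<<14 -> acc=1397225 shift=21 [end]
Varint 2: bytes[3:6] = E9 A3 55 -> value 1397225 (3 byte(s))
  byte[6]=0xD6 cont=1 payload=0x56=86: acc |= 86<<0 -> acc=86 shift=7
  byte[7]=0xEB cont=1 payload=0x6B=107: acc |= 107<<7 -> acc=13782 shift=14
  byte[8]=0xCB cont=1 payload=0x4B=75: acc |= 75<<14 -> acc=1242582 shift=21
  byte[9]=0x7F cont=0 payload=0x7F=127: acc |= 127<<21 -> acc=267580886 shift=28 [end]
Varint 3: bytes[6:10] = D6 EB CB 7F -> value 267580886 (4 byte(s))
  byte[10]=0x73 cont=0 payload=0x73=115: acc |= 115<<0 -> acc=115 shift=7 [end]
Varint 4: bytes[10:11] = 73 -> value 115 (1 byte(s))
  byte[11]=0xD3 cont=1 payload=0x53=83: acc |= 83<<0 -> acc=83 shift=7
  byte[12]=0xA5 cont=1 payload=0x25=37: acc |= 37<<7 -> acc=4819 shift=14
  byte[13]=0xDE cont=1 payload=0x5E=94: acc |= 94<<14 -> acc=1544915 shift=21
  byte[14]=0x4C cont=0 payload=0x4C=76: acc |= 76<<21 -> acc=160928467 shift=28 [end]
Varint 5: bytes[11:15] = D3 A5 DE 4C -> value 160928467 (4 byte(s))

Answer: 3 3 4 1 4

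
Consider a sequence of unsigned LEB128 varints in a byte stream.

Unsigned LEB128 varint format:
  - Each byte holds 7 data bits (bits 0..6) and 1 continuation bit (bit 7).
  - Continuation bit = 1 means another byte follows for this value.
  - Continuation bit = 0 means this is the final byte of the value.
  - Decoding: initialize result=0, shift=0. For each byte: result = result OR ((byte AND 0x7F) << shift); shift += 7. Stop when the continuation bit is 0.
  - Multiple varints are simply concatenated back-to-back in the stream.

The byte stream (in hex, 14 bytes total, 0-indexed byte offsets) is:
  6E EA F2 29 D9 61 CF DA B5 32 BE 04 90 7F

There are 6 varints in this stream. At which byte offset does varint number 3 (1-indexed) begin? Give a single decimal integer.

Answer: 4

Derivation:
  byte[0]=0x6E cont=0 payload=0x6E=110: acc |= 110<<0 -> acc=110 shift=7 [end]
Varint 1: bytes[0:1] = 6E -> value 110 (1 byte(s))
  byte[1]=0xEA cont=1 payload=0x6A=106: acc |= 106<<0 -> acc=106 shift=7
  byte[2]=0xF2 cont=1 payload=0x72=114: acc |= 114<<7 -> acc=14698 shift=14
  byte[3]=0x29 cont=0 payload=0x29=41: acc |= 41<<14 -> acc=686442 shift=21 [end]
Varint 2: bytes[1:4] = EA F2 29 -> value 686442 (3 byte(s))
  byte[4]=0xD9 cont=1 payload=0x59=89: acc |= 89<<0 -> acc=89 shift=7
  byte[5]=0x61 cont=0 payload=0x61=97: acc |= 97<<7 -> acc=12505 shift=14 [end]
Varint 3: bytes[4:6] = D9 61 -> value 12505 (2 byte(s))
  byte[6]=0xCF cont=1 payload=0x4F=79: acc |= 79<<0 -> acc=79 shift=7
  byte[7]=0xDA cont=1 payload=0x5A=90: acc |= 90<<7 -> acc=11599 shift=14
  byte[8]=0xB5 cont=1 payload=0x35=53: acc |= 53<<14 -> acc=879951 shift=21
  byte[9]=0x32 cont=0 payload=0x32=50: acc |= 50<<21 -> acc=105737551 shift=28 [end]
Varint 4: bytes[6:10] = CF DA B5 32 -> value 105737551 (4 byte(s))
  byte[10]=0xBE cont=1 payload=0x3E=62: acc |= 62<<0 -> acc=62 shift=7
  byte[11]=0x04 cont=0 payload=0x04=4: acc |= 4<<7 -> acc=574 shift=14 [end]
Varint 5: bytes[10:12] = BE 04 -> value 574 (2 byte(s))
  byte[12]=0x90 cont=1 payload=0x10=16: acc |= 16<<0 -> acc=16 shift=7
  byte[13]=0x7F cont=0 payload=0x7F=127: acc |= 127<<7 -> acc=16272 shift=14 [end]
Varint 6: bytes[12:14] = 90 7F -> value 16272 (2 byte(s))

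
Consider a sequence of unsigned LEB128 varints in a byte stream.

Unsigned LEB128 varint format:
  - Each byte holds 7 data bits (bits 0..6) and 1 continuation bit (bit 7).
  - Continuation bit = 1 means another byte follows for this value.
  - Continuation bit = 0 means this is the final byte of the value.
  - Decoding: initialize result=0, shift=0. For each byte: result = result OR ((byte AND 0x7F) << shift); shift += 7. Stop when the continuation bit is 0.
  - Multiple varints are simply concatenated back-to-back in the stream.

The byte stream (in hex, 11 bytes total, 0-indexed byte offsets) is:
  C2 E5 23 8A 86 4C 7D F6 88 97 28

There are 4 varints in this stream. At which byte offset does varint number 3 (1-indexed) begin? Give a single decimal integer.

  byte[0]=0xC2 cont=1 payload=0x42=66: acc |= 66<<0 -> acc=66 shift=7
  byte[1]=0xE5 cont=1 payload=0x65=101: acc |= 101<<7 -> acc=12994 shift=14
  byte[2]=0x23 cont=0 payload=0x23=35: acc |= 35<<14 -> acc=586434 shift=21 [end]
Varint 1: bytes[0:3] = C2 E5 23 -> value 586434 (3 byte(s))
  byte[3]=0x8A cont=1 payload=0x0A=10: acc |= 10<<0 -> acc=10 shift=7
  byte[4]=0x86 cont=1 payload=0x06=6: acc |= 6<<7 -> acc=778 shift=14
  byte[5]=0x4C cont=0 payload=0x4C=76: acc |= 76<<14 -> acc=1245962 shift=21 [end]
Varint 2: bytes[3:6] = 8A 86 4C -> value 1245962 (3 byte(s))
  byte[6]=0x7D cont=0 payload=0x7D=125: acc |= 125<<0 -> acc=125 shift=7 [end]
Varint 3: bytes[6:7] = 7D -> value 125 (1 byte(s))
  byte[7]=0xF6 cont=1 payload=0x76=118: acc |= 118<<0 -> acc=118 shift=7
  byte[8]=0x88 cont=1 payload=0x08=8: acc |= 8<<7 -> acc=1142 shift=14
  byte[9]=0x97 cont=1 payload=0x17=23: acc |= 23<<14 -> acc=377974 shift=21
  byte[10]=0x28 cont=0 payload=0x28=40: acc |= 40<<21 -> acc=84264054 shift=28 [end]
Varint 4: bytes[7:11] = F6 88 97 28 -> value 84264054 (4 byte(s))

Answer: 6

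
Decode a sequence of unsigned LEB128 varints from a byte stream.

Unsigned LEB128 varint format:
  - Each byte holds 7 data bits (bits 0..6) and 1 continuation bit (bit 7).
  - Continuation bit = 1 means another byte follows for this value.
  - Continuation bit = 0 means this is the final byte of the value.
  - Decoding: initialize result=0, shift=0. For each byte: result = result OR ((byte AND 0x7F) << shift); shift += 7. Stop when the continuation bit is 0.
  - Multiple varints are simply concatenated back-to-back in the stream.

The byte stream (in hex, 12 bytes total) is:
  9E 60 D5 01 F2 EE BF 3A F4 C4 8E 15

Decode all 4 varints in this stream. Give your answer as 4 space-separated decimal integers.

Answer: 12318 213 122681202 44278388

Derivation:
  byte[0]=0x9E cont=1 payload=0x1E=30: acc |= 30<<0 -> acc=30 shift=7
  byte[1]=0x60 cont=0 payload=0x60=96: acc |= 96<<7 -> acc=12318 shift=14 [end]
Varint 1: bytes[0:2] = 9E 60 -> value 12318 (2 byte(s))
  byte[2]=0xD5 cont=1 payload=0x55=85: acc |= 85<<0 -> acc=85 shift=7
  byte[3]=0x01 cont=0 payload=0x01=1: acc |= 1<<7 -> acc=213 shift=14 [end]
Varint 2: bytes[2:4] = D5 01 -> value 213 (2 byte(s))
  byte[4]=0xF2 cont=1 payload=0x72=114: acc |= 114<<0 -> acc=114 shift=7
  byte[5]=0xEE cont=1 payload=0x6E=110: acc |= 110<<7 -> acc=14194 shift=14
  byte[6]=0xBF cont=1 payload=0x3F=63: acc |= 63<<14 -> acc=1046386 shift=21
  byte[7]=0x3A cont=0 payload=0x3A=58: acc |= 58<<21 -> acc=122681202 shift=28 [end]
Varint 3: bytes[4:8] = F2 EE BF 3A -> value 122681202 (4 byte(s))
  byte[8]=0xF4 cont=1 payload=0x74=116: acc |= 116<<0 -> acc=116 shift=7
  byte[9]=0xC4 cont=1 payload=0x44=68: acc |= 68<<7 -> acc=8820 shift=14
  byte[10]=0x8E cont=1 payload=0x0E=14: acc |= 14<<14 -> acc=238196 shift=21
  byte[11]=0x15 cont=0 payload=0x15=21: acc |= 21<<21 -> acc=44278388 shift=28 [end]
Varint 4: bytes[8:12] = F4 C4 8E 15 -> value 44278388 (4 byte(s))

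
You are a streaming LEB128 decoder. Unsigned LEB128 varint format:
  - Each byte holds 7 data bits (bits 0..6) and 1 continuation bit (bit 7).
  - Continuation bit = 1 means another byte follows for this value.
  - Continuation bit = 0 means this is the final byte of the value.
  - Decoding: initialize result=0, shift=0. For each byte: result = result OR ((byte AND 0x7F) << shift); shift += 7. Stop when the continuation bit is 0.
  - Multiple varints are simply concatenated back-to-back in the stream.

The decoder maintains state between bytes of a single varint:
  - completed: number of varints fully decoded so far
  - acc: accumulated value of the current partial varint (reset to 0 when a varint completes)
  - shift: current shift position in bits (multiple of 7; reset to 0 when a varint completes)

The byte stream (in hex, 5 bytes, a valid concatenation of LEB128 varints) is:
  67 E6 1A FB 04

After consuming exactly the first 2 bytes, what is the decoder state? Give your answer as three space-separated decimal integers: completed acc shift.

byte[0]=0x67 cont=0 payload=0x67: varint #1 complete (value=103); reset -> completed=1 acc=0 shift=0
byte[1]=0xE6 cont=1 payload=0x66: acc |= 102<<0 -> completed=1 acc=102 shift=7

Answer: 1 102 7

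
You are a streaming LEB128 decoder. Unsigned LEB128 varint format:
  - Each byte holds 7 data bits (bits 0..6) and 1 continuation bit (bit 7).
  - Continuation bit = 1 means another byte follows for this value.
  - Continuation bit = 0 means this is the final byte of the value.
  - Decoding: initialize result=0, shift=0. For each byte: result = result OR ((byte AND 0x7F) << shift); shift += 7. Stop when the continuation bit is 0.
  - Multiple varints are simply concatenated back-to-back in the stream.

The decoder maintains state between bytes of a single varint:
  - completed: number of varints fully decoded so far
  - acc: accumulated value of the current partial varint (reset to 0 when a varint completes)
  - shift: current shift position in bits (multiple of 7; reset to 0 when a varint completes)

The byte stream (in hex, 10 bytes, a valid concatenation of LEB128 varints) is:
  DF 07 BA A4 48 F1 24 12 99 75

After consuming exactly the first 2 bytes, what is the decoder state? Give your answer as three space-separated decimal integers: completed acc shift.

Answer: 1 0 0

Derivation:
byte[0]=0xDF cont=1 payload=0x5F: acc |= 95<<0 -> completed=0 acc=95 shift=7
byte[1]=0x07 cont=0 payload=0x07: varint #1 complete (value=991); reset -> completed=1 acc=0 shift=0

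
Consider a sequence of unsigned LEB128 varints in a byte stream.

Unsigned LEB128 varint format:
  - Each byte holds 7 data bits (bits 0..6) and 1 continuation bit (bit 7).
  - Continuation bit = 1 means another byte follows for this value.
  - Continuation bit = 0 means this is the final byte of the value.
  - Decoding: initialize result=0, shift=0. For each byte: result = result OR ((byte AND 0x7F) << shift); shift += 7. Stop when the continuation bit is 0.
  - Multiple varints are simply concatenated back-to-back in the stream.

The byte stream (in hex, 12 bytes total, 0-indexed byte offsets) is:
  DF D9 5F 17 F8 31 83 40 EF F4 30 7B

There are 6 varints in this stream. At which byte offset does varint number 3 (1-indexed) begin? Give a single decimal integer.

Answer: 4

Derivation:
  byte[0]=0xDF cont=1 payload=0x5F=95: acc |= 95<<0 -> acc=95 shift=7
  byte[1]=0xD9 cont=1 payload=0x59=89: acc |= 89<<7 -> acc=11487 shift=14
  byte[2]=0x5F cont=0 payload=0x5F=95: acc |= 95<<14 -> acc=1567967 shift=21 [end]
Varint 1: bytes[0:3] = DF D9 5F -> value 1567967 (3 byte(s))
  byte[3]=0x17 cont=0 payload=0x17=23: acc |= 23<<0 -> acc=23 shift=7 [end]
Varint 2: bytes[3:4] = 17 -> value 23 (1 byte(s))
  byte[4]=0xF8 cont=1 payload=0x78=120: acc |= 120<<0 -> acc=120 shift=7
  byte[5]=0x31 cont=0 payload=0x31=49: acc |= 49<<7 -> acc=6392 shift=14 [end]
Varint 3: bytes[4:6] = F8 31 -> value 6392 (2 byte(s))
  byte[6]=0x83 cont=1 payload=0x03=3: acc |= 3<<0 -> acc=3 shift=7
  byte[7]=0x40 cont=0 payload=0x40=64: acc |= 64<<7 -> acc=8195 shift=14 [end]
Varint 4: bytes[6:8] = 83 40 -> value 8195 (2 byte(s))
  byte[8]=0xEF cont=1 payload=0x6F=111: acc |= 111<<0 -> acc=111 shift=7
  byte[9]=0xF4 cont=1 payload=0x74=116: acc |= 116<<7 -> acc=14959 shift=14
  byte[10]=0x30 cont=0 payload=0x30=48: acc |= 48<<14 -> acc=801391 shift=21 [end]
Varint 5: bytes[8:11] = EF F4 30 -> value 801391 (3 byte(s))
  byte[11]=0x7B cont=0 payload=0x7B=123: acc |= 123<<0 -> acc=123 shift=7 [end]
Varint 6: bytes[11:12] = 7B -> value 123 (1 byte(s))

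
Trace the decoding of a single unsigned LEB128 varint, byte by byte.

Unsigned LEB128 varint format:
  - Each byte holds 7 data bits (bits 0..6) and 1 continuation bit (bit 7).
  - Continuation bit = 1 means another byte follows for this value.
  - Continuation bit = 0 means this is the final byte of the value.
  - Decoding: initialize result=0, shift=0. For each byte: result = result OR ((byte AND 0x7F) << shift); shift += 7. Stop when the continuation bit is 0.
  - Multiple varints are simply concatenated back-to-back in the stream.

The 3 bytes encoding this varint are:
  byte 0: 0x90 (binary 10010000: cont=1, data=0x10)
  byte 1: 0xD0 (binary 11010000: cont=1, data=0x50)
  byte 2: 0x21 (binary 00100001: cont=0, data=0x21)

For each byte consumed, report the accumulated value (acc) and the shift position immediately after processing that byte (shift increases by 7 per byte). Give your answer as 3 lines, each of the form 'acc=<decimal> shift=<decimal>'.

Answer: acc=16 shift=7
acc=10256 shift=14
acc=550928 shift=21

Derivation:
byte 0=0x90: payload=0x10=16, contrib = 16<<0 = 16; acc -> 16, shift -> 7
byte 1=0xD0: payload=0x50=80, contrib = 80<<7 = 10240; acc -> 10256, shift -> 14
byte 2=0x21: payload=0x21=33, contrib = 33<<14 = 540672; acc -> 550928, shift -> 21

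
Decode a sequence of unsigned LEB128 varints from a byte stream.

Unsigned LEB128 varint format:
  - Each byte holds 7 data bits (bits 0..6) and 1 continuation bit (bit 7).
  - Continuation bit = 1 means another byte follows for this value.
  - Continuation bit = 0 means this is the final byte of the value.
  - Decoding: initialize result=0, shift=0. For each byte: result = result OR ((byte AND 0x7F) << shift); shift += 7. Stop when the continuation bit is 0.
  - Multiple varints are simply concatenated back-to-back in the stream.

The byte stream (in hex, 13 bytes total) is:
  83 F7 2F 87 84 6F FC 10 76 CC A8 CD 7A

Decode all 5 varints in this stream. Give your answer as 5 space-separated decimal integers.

  byte[0]=0x83 cont=1 payload=0x03=3: acc |= 3<<0 -> acc=3 shift=7
  byte[1]=0xF7 cont=1 payload=0x77=119: acc |= 119<<7 -> acc=15235 shift=14
  byte[2]=0x2F cont=0 payload=0x2F=47: acc |= 47<<14 -> acc=785283 shift=21 [end]
Varint 1: bytes[0:3] = 83 F7 2F -> value 785283 (3 byte(s))
  byte[3]=0x87 cont=1 payload=0x07=7: acc |= 7<<0 -> acc=7 shift=7
  byte[4]=0x84 cont=1 payload=0x04=4: acc |= 4<<7 -> acc=519 shift=14
  byte[5]=0x6F cont=0 payload=0x6F=111: acc |= 111<<14 -> acc=1819143 shift=21 [end]
Varint 2: bytes[3:6] = 87 84 6F -> value 1819143 (3 byte(s))
  byte[6]=0xFC cont=1 payload=0x7C=124: acc |= 124<<0 -> acc=124 shift=7
  byte[7]=0x10 cont=0 payload=0x10=16: acc |= 16<<7 -> acc=2172 shift=14 [end]
Varint 3: bytes[6:8] = FC 10 -> value 2172 (2 byte(s))
  byte[8]=0x76 cont=0 payload=0x76=118: acc |= 118<<0 -> acc=118 shift=7 [end]
Varint 4: bytes[8:9] = 76 -> value 118 (1 byte(s))
  byte[9]=0xCC cont=1 payload=0x4C=76: acc |= 76<<0 -> acc=76 shift=7
  byte[10]=0xA8 cont=1 payload=0x28=40: acc |= 40<<7 -> acc=5196 shift=14
  byte[11]=0xCD cont=1 payload=0x4D=77: acc |= 77<<14 -> acc=1266764 shift=21
  byte[12]=0x7A cont=0 payload=0x7A=122: acc |= 122<<21 -> acc=257119308 shift=28 [end]
Varint 5: bytes[9:13] = CC A8 CD 7A -> value 257119308 (4 byte(s))

Answer: 785283 1819143 2172 118 257119308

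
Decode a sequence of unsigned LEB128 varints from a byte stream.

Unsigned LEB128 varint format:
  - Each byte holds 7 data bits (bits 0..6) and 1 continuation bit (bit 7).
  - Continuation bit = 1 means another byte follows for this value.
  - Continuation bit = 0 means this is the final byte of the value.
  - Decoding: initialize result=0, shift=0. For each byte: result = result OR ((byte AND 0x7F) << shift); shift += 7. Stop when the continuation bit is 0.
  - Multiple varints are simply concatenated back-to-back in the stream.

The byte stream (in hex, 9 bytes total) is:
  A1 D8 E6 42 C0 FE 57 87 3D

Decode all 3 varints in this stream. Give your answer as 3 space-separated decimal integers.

Answer: 140094497 1441600 7815

Derivation:
  byte[0]=0xA1 cont=1 payload=0x21=33: acc |= 33<<0 -> acc=33 shift=7
  byte[1]=0xD8 cont=1 payload=0x58=88: acc |= 88<<7 -> acc=11297 shift=14
  byte[2]=0xE6 cont=1 payload=0x66=102: acc |= 102<<14 -> acc=1682465 shift=21
  byte[3]=0x42 cont=0 payload=0x42=66: acc |= 66<<21 -> acc=140094497 shift=28 [end]
Varint 1: bytes[0:4] = A1 D8 E6 42 -> value 140094497 (4 byte(s))
  byte[4]=0xC0 cont=1 payload=0x40=64: acc |= 64<<0 -> acc=64 shift=7
  byte[5]=0xFE cont=1 payload=0x7E=126: acc |= 126<<7 -> acc=16192 shift=14
  byte[6]=0x57 cont=0 payload=0x57=87: acc |= 87<<14 -> acc=1441600 shift=21 [end]
Varint 2: bytes[4:7] = C0 FE 57 -> value 1441600 (3 byte(s))
  byte[7]=0x87 cont=1 payload=0x07=7: acc |= 7<<0 -> acc=7 shift=7
  byte[8]=0x3D cont=0 payload=0x3D=61: acc |= 61<<7 -> acc=7815 shift=14 [end]
Varint 3: bytes[7:9] = 87 3D -> value 7815 (2 byte(s))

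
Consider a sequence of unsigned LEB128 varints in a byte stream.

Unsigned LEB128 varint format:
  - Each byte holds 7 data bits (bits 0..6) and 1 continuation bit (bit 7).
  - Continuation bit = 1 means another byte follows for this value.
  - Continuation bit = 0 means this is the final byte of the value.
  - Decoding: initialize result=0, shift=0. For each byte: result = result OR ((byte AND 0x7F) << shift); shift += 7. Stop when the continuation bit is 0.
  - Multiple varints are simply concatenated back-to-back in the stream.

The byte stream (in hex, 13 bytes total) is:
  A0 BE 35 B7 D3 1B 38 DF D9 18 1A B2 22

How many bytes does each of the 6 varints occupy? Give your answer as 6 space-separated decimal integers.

Answer: 3 3 1 3 1 2

Derivation:
  byte[0]=0xA0 cont=1 payload=0x20=32: acc |= 32<<0 -> acc=32 shift=7
  byte[1]=0xBE cont=1 payload=0x3E=62: acc |= 62<<7 -> acc=7968 shift=14
  byte[2]=0x35 cont=0 payload=0x35=53: acc |= 53<<14 -> acc=876320 shift=21 [end]
Varint 1: bytes[0:3] = A0 BE 35 -> value 876320 (3 byte(s))
  byte[3]=0xB7 cont=1 payload=0x37=55: acc |= 55<<0 -> acc=55 shift=7
  byte[4]=0xD3 cont=1 payload=0x53=83: acc |= 83<<7 -> acc=10679 shift=14
  byte[5]=0x1B cont=0 payload=0x1B=27: acc |= 27<<14 -> acc=453047 shift=21 [end]
Varint 2: bytes[3:6] = B7 D3 1B -> value 453047 (3 byte(s))
  byte[6]=0x38 cont=0 payload=0x38=56: acc |= 56<<0 -> acc=56 shift=7 [end]
Varint 3: bytes[6:7] = 38 -> value 56 (1 byte(s))
  byte[7]=0xDF cont=1 payload=0x5F=95: acc |= 95<<0 -> acc=95 shift=7
  byte[8]=0xD9 cont=1 payload=0x59=89: acc |= 89<<7 -> acc=11487 shift=14
  byte[9]=0x18 cont=0 payload=0x18=24: acc |= 24<<14 -> acc=404703 shift=21 [end]
Varint 4: bytes[7:10] = DF D9 18 -> value 404703 (3 byte(s))
  byte[10]=0x1A cont=0 payload=0x1A=26: acc |= 26<<0 -> acc=26 shift=7 [end]
Varint 5: bytes[10:11] = 1A -> value 26 (1 byte(s))
  byte[11]=0xB2 cont=1 payload=0x32=50: acc |= 50<<0 -> acc=50 shift=7
  byte[12]=0x22 cont=0 payload=0x22=34: acc |= 34<<7 -> acc=4402 shift=14 [end]
Varint 6: bytes[11:13] = B2 22 -> value 4402 (2 byte(s))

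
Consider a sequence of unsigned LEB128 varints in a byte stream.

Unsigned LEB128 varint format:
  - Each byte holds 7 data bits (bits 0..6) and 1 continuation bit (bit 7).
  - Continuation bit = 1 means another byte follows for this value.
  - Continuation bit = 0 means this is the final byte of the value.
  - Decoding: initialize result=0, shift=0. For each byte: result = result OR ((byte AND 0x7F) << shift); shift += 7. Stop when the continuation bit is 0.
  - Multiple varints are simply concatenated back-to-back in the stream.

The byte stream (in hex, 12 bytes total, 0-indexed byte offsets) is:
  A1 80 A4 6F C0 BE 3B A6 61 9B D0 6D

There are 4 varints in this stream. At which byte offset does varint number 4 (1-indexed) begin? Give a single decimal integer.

Answer: 9

Derivation:
  byte[0]=0xA1 cont=1 payload=0x21=33: acc |= 33<<0 -> acc=33 shift=7
  byte[1]=0x80 cont=1 payload=0x00=0: acc |= 0<<7 -> acc=33 shift=14
  byte[2]=0xA4 cont=1 payload=0x24=36: acc |= 36<<14 -> acc=589857 shift=21
  byte[3]=0x6F cont=0 payload=0x6F=111: acc |= 111<<21 -> acc=233373729 shift=28 [end]
Varint 1: bytes[0:4] = A1 80 A4 6F -> value 233373729 (4 byte(s))
  byte[4]=0xC0 cont=1 payload=0x40=64: acc |= 64<<0 -> acc=64 shift=7
  byte[5]=0xBE cont=1 payload=0x3E=62: acc |= 62<<7 -> acc=8000 shift=14
  byte[6]=0x3B cont=0 payload=0x3B=59: acc |= 59<<14 -> acc=974656 shift=21 [end]
Varint 2: bytes[4:7] = C0 BE 3B -> value 974656 (3 byte(s))
  byte[7]=0xA6 cont=1 payload=0x26=38: acc |= 38<<0 -> acc=38 shift=7
  byte[8]=0x61 cont=0 payload=0x61=97: acc |= 97<<7 -> acc=12454 shift=14 [end]
Varint 3: bytes[7:9] = A6 61 -> value 12454 (2 byte(s))
  byte[9]=0x9B cont=1 payload=0x1B=27: acc |= 27<<0 -> acc=27 shift=7
  byte[10]=0xD0 cont=1 payload=0x50=80: acc |= 80<<7 -> acc=10267 shift=14
  byte[11]=0x6D cont=0 payload=0x6D=109: acc |= 109<<14 -> acc=1796123 shift=21 [end]
Varint 4: bytes[9:12] = 9B D0 6D -> value 1796123 (3 byte(s))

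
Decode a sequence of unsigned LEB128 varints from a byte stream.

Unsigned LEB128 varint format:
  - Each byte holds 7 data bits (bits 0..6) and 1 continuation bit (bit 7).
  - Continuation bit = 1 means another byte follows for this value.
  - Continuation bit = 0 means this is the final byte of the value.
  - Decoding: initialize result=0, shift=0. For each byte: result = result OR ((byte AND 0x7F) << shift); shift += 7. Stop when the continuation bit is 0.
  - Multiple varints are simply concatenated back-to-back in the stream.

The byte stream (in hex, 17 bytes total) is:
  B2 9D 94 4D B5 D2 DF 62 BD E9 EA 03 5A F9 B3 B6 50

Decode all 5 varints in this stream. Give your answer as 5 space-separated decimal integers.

Answer: 161812146 207087925 8041661 90 168663545

Derivation:
  byte[0]=0xB2 cont=1 payload=0x32=50: acc |= 50<<0 -> acc=50 shift=7
  byte[1]=0x9D cont=1 payload=0x1D=29: acc |= 29<<7 -> acc=3762 shift=14
  byte[2]=0x94 cont=1 payload=0x14=20: acc |= 20<<14 -> acc=331442 shift=21
  byte[3]=0x4D cont=0 payload=0x4D=77: acc |= 77<<21 -> acc=161812146 shift=28 [end]
Varint 1: bytes[0:4] = B2 9D 94 4D -> value 161812146 (4 byte(s))
  byte[4]=0xB5 cont=1 payload=0x35=53: acc |= 53<<0 -> acc=53 shift=7
  byte[5]=0xD2 cont=1 payload=0x52=82: acc |= 82<<7 -> acc=10549 shift=14
  byte[6]=0xDF cont=1 payload=0x5F=95: acc |= 95<<14 -> acc=1567029 shift=21
  byte[7]=0x62 cont=0 payload=0x62=98: acc |= 98<<21 -> acc=207087925 shift=28 [end]
Varint 2: bytes[4:8] = B5 D2 DF 62 -> value 207087925 (4 byte(s))
  byte[8]=0xBD cont=1 payload=0x3D=61: acc |= 61<<0 -> acc=61 shift=7
  byte[9]=0xE9 cont=1 payload=0x69=105: acc |= 105<<7 -> acc=13501 shift=14
  byte[10]=0xEA cont=1 payload=0x6A=106: acc |= 106<<14 -> acc=1750205 shift=21
  byte[11]=0x03 cont=0 payload=0x03=3: acc |= 3<<21 -> acc=8041661 shift=28 [end]
Varint 3: bytes[8:12] = BD E9 EA 03 -> value 8041661 (4 byte(s))
  byte[12]=0x5A cont=0 payload=0x5A=90: acc |= 90<<0 -> acc=90 shift=7 [end]
Varint 4: bytes[12:13] = 5A -> value 90 (1 byte(s))
  byte[13]=0xF9 cont=1 payload=0x79=121: acc |= 121<<0 -> acc=121 shift=7
  byte[14]=0xB3 cont=1 payload=0x33=51: acc |= 51<<7 -> acc=6649 shift=14
  byte[15]=0xB6 cont=1 payload=0x36=54: acc |= 54<<14 -> acc=891385 shift=21
  byte[16]=0x50 cont=0 payload=0x50=80: acc |= 80<<21 -> acc=168663545 shift=28 [end]
Varint 5: bytes[13:17] = F9 B3 B6 50 -> value 168663545 (4 byte(s))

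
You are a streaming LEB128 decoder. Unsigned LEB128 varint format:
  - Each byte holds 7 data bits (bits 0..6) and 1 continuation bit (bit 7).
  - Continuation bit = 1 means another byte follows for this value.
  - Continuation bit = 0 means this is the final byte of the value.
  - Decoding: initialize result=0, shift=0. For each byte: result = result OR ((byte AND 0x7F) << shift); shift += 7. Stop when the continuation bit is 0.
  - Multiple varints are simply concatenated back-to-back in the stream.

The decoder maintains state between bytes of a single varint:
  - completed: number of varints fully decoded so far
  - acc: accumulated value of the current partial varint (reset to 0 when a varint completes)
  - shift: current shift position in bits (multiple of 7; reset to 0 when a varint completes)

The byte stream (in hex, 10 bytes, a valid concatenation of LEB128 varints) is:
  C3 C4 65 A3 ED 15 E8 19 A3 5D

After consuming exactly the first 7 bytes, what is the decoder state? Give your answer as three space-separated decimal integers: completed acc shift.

byte[0]=0xC3 cont=1 payload=0x43: acc |= 67<<0 -> completed=0 acc=67 shift=7
byte[1]=0xC4 cont=1 payload=0x44: acc |= 68<<7 -> completed=0 acc=8771 shift=14
byte[2]=0x65 cont=0 payload=0x65: varint #1 complete (value=1663555); reset -> completed=1 acc=0 shift=0
byte[3]=0xA3 cont=1 payload=0x23: acc |= 35<<0 -> completed=1 acc=35 shift=7
byte[4]=0xED cont=1 payload=0x6D: acc |= 109<<7 -> completed=1 acc=13987 shift=14
byte[5]=0x15 cont=0 payload=0x15: varint #2 complete (value=358051); reset -> completed=2 acc=0 shift=0
byte[6]=0xE8 cont=1 payload=0x68: acc |= 104<<0 -> completed=2 acc=104 shift=7

Answer: 2 104 7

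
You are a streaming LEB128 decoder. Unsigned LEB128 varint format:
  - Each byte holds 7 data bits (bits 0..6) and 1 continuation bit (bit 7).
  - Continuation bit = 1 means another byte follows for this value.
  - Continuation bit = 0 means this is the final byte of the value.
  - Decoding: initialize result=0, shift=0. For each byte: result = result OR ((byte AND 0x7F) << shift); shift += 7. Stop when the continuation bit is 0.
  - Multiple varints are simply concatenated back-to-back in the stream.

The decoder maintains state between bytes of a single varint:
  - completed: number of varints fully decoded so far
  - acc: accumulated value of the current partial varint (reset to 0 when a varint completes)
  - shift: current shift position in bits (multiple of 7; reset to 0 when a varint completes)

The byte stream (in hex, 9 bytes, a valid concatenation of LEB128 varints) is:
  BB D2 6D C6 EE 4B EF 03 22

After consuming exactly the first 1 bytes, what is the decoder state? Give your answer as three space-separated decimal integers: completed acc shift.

byte[0]=0xBB cont=1 payload=0x3B: acc |= 59<<0 -> completed=0 acc=59 shift=7

Answer: 0 59 7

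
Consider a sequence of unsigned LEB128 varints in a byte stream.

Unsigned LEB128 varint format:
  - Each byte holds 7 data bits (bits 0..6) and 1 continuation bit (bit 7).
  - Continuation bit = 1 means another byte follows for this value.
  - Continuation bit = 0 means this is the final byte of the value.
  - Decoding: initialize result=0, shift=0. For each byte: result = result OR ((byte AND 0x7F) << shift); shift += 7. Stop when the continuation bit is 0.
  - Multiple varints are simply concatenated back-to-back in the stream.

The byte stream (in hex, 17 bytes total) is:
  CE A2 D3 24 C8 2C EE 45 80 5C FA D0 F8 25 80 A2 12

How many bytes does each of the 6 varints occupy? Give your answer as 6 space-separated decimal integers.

Answer: 4 2 2 2 4 3

Derivation:
  byte[0]=0xCE cont=1 payload=0x4E=78: acc |= 78<<0 -> acc=78 shift=7
  byte[1]=0xA2 cont=1 payload=0x22=34: acc |= 34<<7 -> acc=4430 shift=14
  byte[2]=0xD3 cont=1 payload=0x53=83: acc |= 83<<14 -> acc=1364302 shift=21
  byte[3]=0x24 cont=0 payload=0x24=36: acc |= 36<<21 -> acc=76861774 shift=28 [end]
Varint 1: bytes[0:4] = CE A2 D3 24 -> value 76861774 (4 byte(s))
  byte[4]=0xC8 cont=1 payload=0x48=72: acc |= 72<<0 -> acc=72 shift=7
  byte[5]=0x2C cont=0 payload=0x2C=44: acc |= 44<<7 -> acc=5704 shift=14 [end]
Varint 2: bytes[4:6] = C8 2C -> value 5704 (2 byte(s))
  byte[6]=0xEE cont=1 payload=0x6E=110: acc |= 110<<0 -> acc=110 shift=7
  byte[7]=0x45 cont=0 payload=0x45=69: acc |= 69<<7 -> acc=8942 shift=14 [end]
Varint 3: bytes[6:8] = EE 45 -> value 8942 (2 byte(s))
  byte[8]=0x80 cont=1 payload=0x00=0: acc |= 0<<0 -> acc=0 shift=7
  byte[9]=0x5C cont=0 payload=0x5C=92: acc |= 92<<7 -> acc=11776 shift=14 [end]
Varint 4: bytes[8:10] = 80 5C -> value 11776 (2 byte(s))
  byte[10]=0xFA cont=1 payload=0x7A=122: acc |= 122<<0 -> acc=122 shift=7
  byte[11]=0xD0 cont=1 payload=0x50=80: acc |= 80<<7 -> acc=10362 shift=14
  byte[12]=0xF8 cont=1 payload=0x78=120: acc |= 120<<14 -> acc=1976442 shift=21
  byte[13]=0x25 cont=0 payload=0x25=37: acc |= 37<<21 -> acc=79571066 shift=28 [end]
Varint 5: bytes[10:14] = FA D0 F8 25 -> value 79571066 (4 byte(s))
  byte[14]=0x80 cont=1 payload=0x00=0: acc |= 0<<0 -> acc=0 shift=7
  byte[15]=0xA2 cont=1 payload=0x22=34: acc |= 34<<7 -> acc=4352 shift=14
  byte[16]=0x12 cont=0 payload=0x12=18: acc |= 18<<14 -> acc=299264 shift=21 [end]
Varint 6: bytes[14:17] = 80 A2 12 -> value 299264 (3 byte(s))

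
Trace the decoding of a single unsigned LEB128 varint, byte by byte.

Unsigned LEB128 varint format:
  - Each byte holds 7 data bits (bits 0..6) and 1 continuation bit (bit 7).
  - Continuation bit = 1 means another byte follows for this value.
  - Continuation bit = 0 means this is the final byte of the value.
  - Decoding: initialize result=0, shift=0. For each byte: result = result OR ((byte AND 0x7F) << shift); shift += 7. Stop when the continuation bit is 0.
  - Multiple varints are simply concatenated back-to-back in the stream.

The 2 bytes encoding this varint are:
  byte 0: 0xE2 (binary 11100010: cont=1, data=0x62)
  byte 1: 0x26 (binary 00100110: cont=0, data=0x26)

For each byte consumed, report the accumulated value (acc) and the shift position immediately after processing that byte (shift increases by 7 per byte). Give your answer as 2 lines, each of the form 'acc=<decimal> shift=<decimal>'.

Answer: acc=98 shift=7
acc=4962 shift=14

Derivation:
byte 0=0xE2: payload=0x62=98, contrib = 98<<0 = 98; acc -> 98, shift -> 7
byte 1=0x26: payload=0x26=38, contrib = 38<<7 = 4864; acc -> 4962, shift -> 14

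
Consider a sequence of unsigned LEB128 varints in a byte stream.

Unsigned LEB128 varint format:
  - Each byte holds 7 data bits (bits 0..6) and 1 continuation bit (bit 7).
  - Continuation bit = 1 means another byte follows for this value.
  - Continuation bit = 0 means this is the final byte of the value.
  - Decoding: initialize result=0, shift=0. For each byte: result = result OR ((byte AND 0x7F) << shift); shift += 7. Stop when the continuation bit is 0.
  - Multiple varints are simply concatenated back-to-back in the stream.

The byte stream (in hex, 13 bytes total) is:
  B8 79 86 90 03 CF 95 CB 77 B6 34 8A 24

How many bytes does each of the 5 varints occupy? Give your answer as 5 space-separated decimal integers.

  byte[0]=0xB8 cont=1 payload=0x38=56: acc |= 56<<0 -> acc=56 shift=7
  byte[1]=0x79 cont=0 payload=0x79=121: acc |= 121<<7 -> acc=15544 shift=14 [end]
Varint 1: bytes[0:2] = B8 79 -> value 15544 (2 byte(s))
  byte[2]=0x86 cont=1 payload=0x06=6: acc |= 6<<0 -> acc=6 shift=7
  byte[3]=0x90 cont=1 payload=0x10=16: acc |= 16<<7 -> acc=2054 shift=14
  byte[4]=0x03 cont=0 payload=0x03=3: acc |= 3<<14 -> acc=51206 shift=21 [end]
Varint 2: bytes[2:5] = 86 90 03 -> value 51206 (3 byte(s))
  byte[5]=0xCF cont=1 payload=0x4F=79: acc |= 79<<0 -> acc=79 shift=7
  byte[6]=0x95 cont=1 payload=0x15=21: acc |= 21<<7 -> acc=2767 shift=14
  byte[7]=0xCB cont=1 payload=0x4B=75: acc |= 75<<14 -> acc=1231567 shift=21
  byte[8]=0x77 cont=0 payload=0x77=119: acc |= 119<<21 -> acc=250792655 shift=28 [end]
Varint 3: bytes[5:9] = CF 95 CB 77 -> value 250792655 (4 byte(s))
  byte[9]=0xB6 cont=1 payload=0x36=54: acc |= 54<<0 -> acc=54 shift=7
  byte[10]=0x34 cont=0 payload=0x34=52: acc |= 52<<7 -> acc=6710 shift=14 [end]
Varint 4: bytes[9:11] = B6 34 -> value 6710 (2 byte(s))
  byte[11]=0x8A cont=1 payload=0x0A=10: acc |= 10<<0 -> acc=10 shift=7
  byte[12]=0x24 cont=0 payload=0x24=36: acc |= 36<<7 -> acc=4618 shift=14 [end]
Varint 5: bytes[11:13] = 8A 24 -> value 4618 (2 byte(s))

Answer: 2 3 4 2 2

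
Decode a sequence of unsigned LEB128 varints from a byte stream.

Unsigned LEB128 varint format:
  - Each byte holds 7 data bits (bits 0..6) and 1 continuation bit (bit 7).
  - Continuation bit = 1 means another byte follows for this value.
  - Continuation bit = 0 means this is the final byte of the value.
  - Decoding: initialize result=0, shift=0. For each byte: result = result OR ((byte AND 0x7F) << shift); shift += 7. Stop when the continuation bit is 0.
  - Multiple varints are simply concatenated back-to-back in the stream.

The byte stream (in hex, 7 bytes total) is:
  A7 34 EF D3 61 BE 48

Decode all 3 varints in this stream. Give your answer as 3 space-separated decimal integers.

Answer: 6695 1599983 9278

Derivation:
  byte[0]=0xA7 cont=1 payload=0x27=39: acc |= 39<<0 -> acc=39 shift=7
  byte[1]=0x34 cont=0 payload=0x34=52: acc |= 52<<7 -> acc=6695 shift=14 [end]
Varint 1: bytes[0:2] = A7 34 -> value 6695 (2 byte(s))
  byte[2]=0xEF cont=1 payload=0x6F=111: acc |= 111<<0 -> acc=111 shift=7
  byte[3]=0xD3 cont=1 payload=0x53=83: acc |= 83<<7 -> acc=10735 shift=14
  byte[4]=0x61 cont=0 payload=0x61=97: acc |= 97<<14 -> acc=1599983 shift=21 [end]
Varint 2: bytes[2:5] = EF D3 61 -> value 1599983 (3 byte(s))
  byte[5]=0xBE cont=1 payload=0x3E=62: acc |= 62<<0 -> acc=62 shift=7
  byte[6]=0x48 cont=0 payload=0x48=72: acc |= 72<<7 -> acc=9278 shift=14 [end]
Varint 3: bytes[5:7] = BE 48 -> value 9278 (2 byte(s))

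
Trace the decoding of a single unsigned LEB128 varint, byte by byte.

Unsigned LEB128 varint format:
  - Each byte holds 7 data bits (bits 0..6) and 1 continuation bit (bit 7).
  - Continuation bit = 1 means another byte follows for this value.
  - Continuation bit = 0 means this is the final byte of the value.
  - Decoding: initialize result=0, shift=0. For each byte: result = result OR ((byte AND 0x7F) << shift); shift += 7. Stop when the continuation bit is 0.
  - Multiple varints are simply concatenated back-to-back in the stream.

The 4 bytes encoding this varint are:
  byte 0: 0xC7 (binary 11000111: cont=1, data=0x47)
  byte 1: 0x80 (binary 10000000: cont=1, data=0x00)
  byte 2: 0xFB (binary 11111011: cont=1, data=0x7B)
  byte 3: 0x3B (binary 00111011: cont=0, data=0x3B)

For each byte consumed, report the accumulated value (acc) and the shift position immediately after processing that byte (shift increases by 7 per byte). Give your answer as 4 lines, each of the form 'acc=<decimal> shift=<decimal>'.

byte 0=0xC7: payload=0x47=71, contrib = 71<<0 = 71; acc -> 71, shift -> 7
byte 1=0x80: payload=0x00=0, contrib = 0<<7 = 0; acc -> 71, shift -> 14
byte 2=0xFB: payload=0x7B=123, contrib = 123<<14 = 2015232; acc -> 2015303, shift -> 21
byte 3=0x3B: payload=0x3B=59, contrib = 59<<21 = 123731968; acc -> 125747271, shift -> 28

Answer: acc=71 shift=7
acc=71 shift=14
acc=2015303 shift=21
acc=125747271 shift=28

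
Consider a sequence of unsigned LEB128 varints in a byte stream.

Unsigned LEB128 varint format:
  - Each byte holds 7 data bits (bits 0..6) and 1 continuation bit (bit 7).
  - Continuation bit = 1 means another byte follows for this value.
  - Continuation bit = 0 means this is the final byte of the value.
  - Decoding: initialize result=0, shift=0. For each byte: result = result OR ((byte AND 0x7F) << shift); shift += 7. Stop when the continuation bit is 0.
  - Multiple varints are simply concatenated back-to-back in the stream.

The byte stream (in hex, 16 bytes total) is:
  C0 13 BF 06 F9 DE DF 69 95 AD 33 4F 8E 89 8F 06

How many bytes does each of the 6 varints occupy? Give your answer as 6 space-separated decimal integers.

Answer: 2 2 4 3 1 4

Derivation:
  byte[0]=0xC0 cont=1 payload=0x40=64: acc |= 64<<0 -> acc=64 shift=7
  byte[1]=0x13 cont=0 payload=0x13=19: acc |= 19<<7 -> acc=2496 shift=14 [end]
Varint 1: bytes[0:2] = C0 13 -> value 2496 (2 byte(s))
  byte[2]=0xBF cont=1 payload=0x3F=63: acc |= 63<<0 -> acc=63 shift=7
  byte[3]=0x06 cont=0 payload=0x06=6: acc |= 6<<7 -> acc=831 shift=14 [end]
Varint 2: bytes[2:4] = BF 06 -> value 831 (2 byte(s))
  byte[4]=0xF9 cont=1 payload=0x79=121: acc |= 121<<0 -> acc=121 shift=7
  byte[5]=0xDE cont=1 payload=0x5E=94: acc |= 94<<7 -> acc=12153 shift=14
  byte[6]=0xDF cont=1 payload=0x5F=95: acc |= 95<<14 -> acc=1568633 shift=21
  byte[7]=0x69 cont=0 payload=0x69=105: acc |= 105<<21 -> acc=221769593 shift=28 [end]
Varint 3: bytes[4:8] = F9 DE DF 69 -> value 221769593 (4 byte(s))
  byte[8]=0x95 cont=1 payload=0x15=21: acc |= 21<<0 -> acc=21 shift=7
  byte[9]=0xAD cont=1 payload=0x2D=45: acc |= 45<<7 -> acc=5781 shift=14
  byte[10]=0x33 cont=0 payload=0x33=51: acc |= 51<<14 -> acc=841365 shift=21 [end]
Varint 4: bytes[8:11] = 95 AD 33 -> value 841365 (3 byte(s))
  byte[11]=0x4F cont=0 payload=0x4F=79: acc |= 79<<0 -> acc=79 shift=7 [end]
Varint 5: bytes[11:12] = 4F -> value 79 (1 byte(s))
  byte[12]=0x8E cont=1 payload=0x0E=14: acc |= 14<<0 -> acc=14 shift=7
  byte[13]=0x89 cont=1 payload=0x09=9: acc |= 9<<7 -> acc=1166 shift=14
  byte[14]=0x8F cont=1 payload=0x0F=15: acc |= 15<<14 -> acc=246926 shift=21
  byte[15]=0x06 cont=0 payload=0x06=6: acc |= 6<<21 -> acc=12829838 shift=28 [end]
Varint 6: bytes[12:16] = 8E 89 8F 06 -> value 12829838 (4 byte(s))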